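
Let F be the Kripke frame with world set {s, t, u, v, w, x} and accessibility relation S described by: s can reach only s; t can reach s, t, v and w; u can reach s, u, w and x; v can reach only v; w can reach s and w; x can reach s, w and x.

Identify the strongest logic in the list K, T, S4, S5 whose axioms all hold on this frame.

Reflexive (axiom T): yes — every world is S-related to itself.
Transitive (axiom 4): yes — every two-step S-path is closed by a direct edge.
Euclidean (axiom 5): no — t S s and t S v, but not s S v.
So F validates K, T, S4; S5 would additionally require S to be Euclidean. The strongest is S4.

S4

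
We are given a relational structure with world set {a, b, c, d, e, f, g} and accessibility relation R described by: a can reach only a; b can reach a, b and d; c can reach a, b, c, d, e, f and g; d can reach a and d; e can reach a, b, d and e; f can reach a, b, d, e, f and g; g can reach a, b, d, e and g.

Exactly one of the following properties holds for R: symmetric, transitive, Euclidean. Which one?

transitive

Symmetric: no — b R a but not a R b.
Transitive: yes — every two-step R-path is closed by a direct edge.
Euclidean: no — b R a and b R d, but not a R d.
Only transitive holds.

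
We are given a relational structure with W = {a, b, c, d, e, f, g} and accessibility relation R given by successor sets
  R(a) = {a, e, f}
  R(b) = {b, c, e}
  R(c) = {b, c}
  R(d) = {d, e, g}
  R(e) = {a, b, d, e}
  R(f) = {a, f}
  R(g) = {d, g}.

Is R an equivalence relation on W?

No

Reflexive: yes — every world is R-related to itself.
Symmetric: yes — every pair in R has its reverse in R.
Transitive: no — a R e and e R b, but not a R b.
So R is not an equivalence relation.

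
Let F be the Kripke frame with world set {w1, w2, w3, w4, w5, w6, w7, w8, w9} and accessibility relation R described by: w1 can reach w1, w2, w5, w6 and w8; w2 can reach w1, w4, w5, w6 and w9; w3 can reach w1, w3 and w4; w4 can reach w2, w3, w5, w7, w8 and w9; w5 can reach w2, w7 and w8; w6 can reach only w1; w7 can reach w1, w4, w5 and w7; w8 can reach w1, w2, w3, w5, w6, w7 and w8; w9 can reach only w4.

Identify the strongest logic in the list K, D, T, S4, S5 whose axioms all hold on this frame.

D

Serial (axiom D): yes — every world has a successor (e.g. w1 R w1).
Reflexive (axiom T): no — w2 is not related to itself.
Transitive (axiom 4): no — w1 R w2 and w2 R w4, but not w1 R w4.
Euclidean (axiom 5): no — w1 R w2 and w1 R w8, but not w2 R w8.
So F validates K, D; T would additionally require R to be reflexive. The strongest is D.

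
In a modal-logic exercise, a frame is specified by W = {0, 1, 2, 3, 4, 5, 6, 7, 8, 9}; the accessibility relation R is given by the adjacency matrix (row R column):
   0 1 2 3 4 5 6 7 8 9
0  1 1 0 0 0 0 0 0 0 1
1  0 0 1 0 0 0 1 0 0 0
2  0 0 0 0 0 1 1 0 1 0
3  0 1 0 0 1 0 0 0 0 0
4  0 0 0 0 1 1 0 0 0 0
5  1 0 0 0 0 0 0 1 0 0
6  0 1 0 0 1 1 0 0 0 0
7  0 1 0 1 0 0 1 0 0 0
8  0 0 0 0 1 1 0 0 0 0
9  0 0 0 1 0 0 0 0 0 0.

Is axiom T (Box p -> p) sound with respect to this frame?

Axiom T corresponds to the accessibility relation being reflexive.
Reflexive: no — 1 is not related to itself.

No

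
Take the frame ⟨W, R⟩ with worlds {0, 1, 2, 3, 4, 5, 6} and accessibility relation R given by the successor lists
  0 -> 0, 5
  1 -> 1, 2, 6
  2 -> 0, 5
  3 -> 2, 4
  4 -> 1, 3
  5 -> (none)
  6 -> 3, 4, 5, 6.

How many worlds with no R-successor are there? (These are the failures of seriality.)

Enumerating: 5.

1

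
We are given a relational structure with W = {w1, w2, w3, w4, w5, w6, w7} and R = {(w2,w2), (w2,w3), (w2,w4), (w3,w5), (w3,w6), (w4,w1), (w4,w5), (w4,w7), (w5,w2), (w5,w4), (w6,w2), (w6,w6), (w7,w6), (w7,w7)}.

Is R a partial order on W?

No

Reflexive: no — w1 is not related to itself.
Transitive: no — w2 R w3 and w3 R w5, but not w2 R w5.
Antisymmetric: no — w4 R w5 and w5 R w4 with w4 ≠ w5.
So R is not a partial order.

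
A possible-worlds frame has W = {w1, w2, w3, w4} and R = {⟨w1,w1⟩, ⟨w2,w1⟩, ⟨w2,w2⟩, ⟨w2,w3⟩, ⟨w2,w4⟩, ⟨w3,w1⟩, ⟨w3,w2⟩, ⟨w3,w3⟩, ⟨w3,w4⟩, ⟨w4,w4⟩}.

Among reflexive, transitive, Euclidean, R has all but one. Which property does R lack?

Reflexive: yes — every world is R-related to itself.
Transitive: yes — every two-step R-path is closed by a direct edge.
Euclidean: no — w2 R w1 and w2 R w3, but not w1 R w3.
Only Euclidean fails.

Euclidean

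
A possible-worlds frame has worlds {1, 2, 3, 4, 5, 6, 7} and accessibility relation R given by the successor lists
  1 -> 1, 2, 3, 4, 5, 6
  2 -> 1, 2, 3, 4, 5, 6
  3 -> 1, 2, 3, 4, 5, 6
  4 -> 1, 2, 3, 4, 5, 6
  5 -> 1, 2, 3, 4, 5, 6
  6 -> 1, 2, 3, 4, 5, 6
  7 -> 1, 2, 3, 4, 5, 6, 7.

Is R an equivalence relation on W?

No

Reflexive: yes — every world is R-related to itself.
Symmetric: no — 7 R 1 but not 1 R 7.
Transitive: yes — every two-step R-path is closed by a direct edge.
So R is not an equivalence relation.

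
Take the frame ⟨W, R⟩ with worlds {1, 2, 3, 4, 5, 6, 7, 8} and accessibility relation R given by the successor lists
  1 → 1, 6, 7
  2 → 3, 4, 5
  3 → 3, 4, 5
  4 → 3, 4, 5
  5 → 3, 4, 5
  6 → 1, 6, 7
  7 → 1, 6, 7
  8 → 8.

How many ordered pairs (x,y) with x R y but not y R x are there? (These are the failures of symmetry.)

3

Enumerating: (2,3), (2,4), (2,5).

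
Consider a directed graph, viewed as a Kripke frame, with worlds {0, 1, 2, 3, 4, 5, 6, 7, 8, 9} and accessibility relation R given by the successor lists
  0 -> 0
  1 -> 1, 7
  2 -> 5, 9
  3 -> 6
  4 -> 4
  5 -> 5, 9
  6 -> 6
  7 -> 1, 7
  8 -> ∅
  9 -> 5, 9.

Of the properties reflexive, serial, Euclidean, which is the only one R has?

Reflexive: no — 2 is not related to itself.
Serial: no — 8 has no R-successor.
Euclidean: yes — any two successors of a common world are R-related.
Only Euclidean holds.

Euclidean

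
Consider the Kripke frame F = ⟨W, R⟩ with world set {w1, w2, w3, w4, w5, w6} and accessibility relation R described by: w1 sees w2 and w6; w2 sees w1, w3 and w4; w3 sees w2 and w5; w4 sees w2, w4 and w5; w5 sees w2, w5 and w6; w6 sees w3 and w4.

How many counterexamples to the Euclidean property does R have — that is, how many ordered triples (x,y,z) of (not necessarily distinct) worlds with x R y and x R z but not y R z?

Enumerating: (w1,w2,w2), (w1,w2,w6), (w1,w6,w2), (w1,w6,w6), (w2,w1,w1), (w2,w1,w3), (w2,w1,w4), (w2,w3,w1), (w2,w3,w3), (w2,w3,w4), (w2,w4,w1), (w2,w4,w3), … and 14 more.
Total: 26.

26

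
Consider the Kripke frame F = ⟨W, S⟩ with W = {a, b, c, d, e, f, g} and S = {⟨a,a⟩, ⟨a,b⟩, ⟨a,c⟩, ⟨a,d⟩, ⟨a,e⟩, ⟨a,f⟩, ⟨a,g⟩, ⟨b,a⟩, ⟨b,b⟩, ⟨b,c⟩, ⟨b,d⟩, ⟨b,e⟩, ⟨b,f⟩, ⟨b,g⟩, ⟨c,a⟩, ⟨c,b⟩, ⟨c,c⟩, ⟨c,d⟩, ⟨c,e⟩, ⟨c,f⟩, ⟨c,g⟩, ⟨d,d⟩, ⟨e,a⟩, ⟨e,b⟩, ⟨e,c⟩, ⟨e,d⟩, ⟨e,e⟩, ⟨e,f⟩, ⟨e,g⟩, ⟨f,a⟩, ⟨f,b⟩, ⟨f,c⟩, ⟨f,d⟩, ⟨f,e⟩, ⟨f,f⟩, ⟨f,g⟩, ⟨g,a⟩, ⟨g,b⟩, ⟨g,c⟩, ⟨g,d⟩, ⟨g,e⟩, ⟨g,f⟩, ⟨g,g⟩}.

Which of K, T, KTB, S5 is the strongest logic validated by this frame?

T

Reflexive (axiom T): yes — every world is S-related to itself.
Symmetric (axiom B): no — a S d but not d S a.
Euclidean (axiom 5): no — a S d and a S b, but not d S b.
So F validates K, T; KTB would additionally require S to be symmetric. The strongest is T.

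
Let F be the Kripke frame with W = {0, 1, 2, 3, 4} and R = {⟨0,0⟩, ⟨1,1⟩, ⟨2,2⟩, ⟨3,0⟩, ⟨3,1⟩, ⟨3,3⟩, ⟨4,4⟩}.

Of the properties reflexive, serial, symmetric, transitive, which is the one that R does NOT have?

symmetric

Reflexive: yes — every world is R-related to itself.
Serial: yes — every world has a successor (e.g. 0 R 0).
Symmetric: no — 3 R 0 but not 0 R 3.
Transitive: yes — every two-step R-path is closed by a direct edge.
Only symmetric fails.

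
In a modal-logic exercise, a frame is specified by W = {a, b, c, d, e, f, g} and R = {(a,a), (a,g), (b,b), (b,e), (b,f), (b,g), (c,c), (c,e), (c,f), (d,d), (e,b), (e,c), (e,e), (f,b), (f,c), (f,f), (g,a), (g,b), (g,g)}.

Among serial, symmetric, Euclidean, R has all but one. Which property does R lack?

Serial: yes — every world has a successor (e.g. a R a).
Symmetric: yes — every pair in R has its reverse in R.
Euclidean: no — b R e and b R f, but not e R f.
Only Euclidean fails.

Euclidean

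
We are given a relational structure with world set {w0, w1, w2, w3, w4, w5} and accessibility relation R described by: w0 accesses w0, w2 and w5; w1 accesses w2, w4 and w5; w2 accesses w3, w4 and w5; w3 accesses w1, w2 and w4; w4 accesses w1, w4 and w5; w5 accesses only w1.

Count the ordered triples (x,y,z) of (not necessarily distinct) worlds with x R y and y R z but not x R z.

Enumerating: (w0,w2,w3), (w0,w2,w4), (w0,w5,w1), (w1,w2,w3), (w1,w4,w1), (w1,w5,w1), (w2,w3,w1), (w2,w3,w2), (w2,w4,w1), (w2,w5,w1), (w3,w1,w5), (w3,w2,w3), (w3,w2,w5), (w3,w4,w5), (w4,w1,w2), (w5,w1,w2), (w5,w1,w4), (w5,w1,w5).

18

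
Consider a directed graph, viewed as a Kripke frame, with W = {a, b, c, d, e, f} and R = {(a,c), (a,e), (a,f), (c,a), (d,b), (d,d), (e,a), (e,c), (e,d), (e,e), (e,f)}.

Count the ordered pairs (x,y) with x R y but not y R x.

5

Enumerating: (a,f), (d,b), (e,c), (e,d), (e,f).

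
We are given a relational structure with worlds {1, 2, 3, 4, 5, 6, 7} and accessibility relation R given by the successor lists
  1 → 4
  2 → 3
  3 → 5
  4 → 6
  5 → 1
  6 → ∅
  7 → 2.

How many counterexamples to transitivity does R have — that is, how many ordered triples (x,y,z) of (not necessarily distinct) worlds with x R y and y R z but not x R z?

5

Enumerating: (1,4,6), (2,3,5), (3,5,1), (5,1,4), (7,2,3).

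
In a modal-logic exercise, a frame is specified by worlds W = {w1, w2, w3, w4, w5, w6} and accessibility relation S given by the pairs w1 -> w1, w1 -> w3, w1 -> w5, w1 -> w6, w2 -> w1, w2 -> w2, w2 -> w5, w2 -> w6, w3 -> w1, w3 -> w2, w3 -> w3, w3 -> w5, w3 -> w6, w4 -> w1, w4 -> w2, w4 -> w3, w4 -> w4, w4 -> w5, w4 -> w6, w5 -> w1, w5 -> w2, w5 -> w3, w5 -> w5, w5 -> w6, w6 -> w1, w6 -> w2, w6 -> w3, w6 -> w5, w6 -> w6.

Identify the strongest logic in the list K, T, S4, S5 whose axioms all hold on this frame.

T

Reflexive (axiom T): yes — every world is S-related to itself.
Transitive (axiom 4): no — w1 S w3 and w3 S w2, but not w1 S w2.
Euclidean (axiom 5): no — w3 S w1 and w3 S w2, but not w1 S w2.
So F validates K, T; S4 would additionally require S to be transitive. The strongest is T.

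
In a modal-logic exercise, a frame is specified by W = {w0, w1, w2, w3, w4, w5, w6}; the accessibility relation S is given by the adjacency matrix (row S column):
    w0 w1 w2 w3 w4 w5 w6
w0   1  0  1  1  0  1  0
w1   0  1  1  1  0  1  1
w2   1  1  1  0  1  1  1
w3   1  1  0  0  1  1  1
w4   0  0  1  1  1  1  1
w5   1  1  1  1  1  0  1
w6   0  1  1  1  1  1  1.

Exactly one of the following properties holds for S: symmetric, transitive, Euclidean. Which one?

symmetric

Symmetric: yes — every pair in S has its reverse in S.
Transitive: no — w0 S w2 and w2 S w1, but not w0 S w1.
Euclidean: no — w0 S w2 and w0 S w3, but not w2 S w3.
Only symmetric holds.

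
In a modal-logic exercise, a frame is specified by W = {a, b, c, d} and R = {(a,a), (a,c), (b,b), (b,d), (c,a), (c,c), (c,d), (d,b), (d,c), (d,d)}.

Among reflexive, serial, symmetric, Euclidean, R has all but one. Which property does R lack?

Euclidean

Reflexive: yes — every world is R-related to itself.
Serial: yes — every world has a successor (e.g. a R a).
Symmetric: yes — every pair in R has its reverse in R.
Euclidean: no — c R a and c R d, but not a R d.
Only Euclidean fails.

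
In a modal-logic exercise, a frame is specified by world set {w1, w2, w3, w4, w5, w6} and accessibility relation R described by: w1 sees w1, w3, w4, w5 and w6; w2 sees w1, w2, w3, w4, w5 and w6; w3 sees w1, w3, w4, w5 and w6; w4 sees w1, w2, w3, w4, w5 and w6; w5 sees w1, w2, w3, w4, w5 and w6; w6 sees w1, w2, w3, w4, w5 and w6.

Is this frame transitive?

No

Transitive: no — w1 R w4 and w4 R w2, but not w1 R w2.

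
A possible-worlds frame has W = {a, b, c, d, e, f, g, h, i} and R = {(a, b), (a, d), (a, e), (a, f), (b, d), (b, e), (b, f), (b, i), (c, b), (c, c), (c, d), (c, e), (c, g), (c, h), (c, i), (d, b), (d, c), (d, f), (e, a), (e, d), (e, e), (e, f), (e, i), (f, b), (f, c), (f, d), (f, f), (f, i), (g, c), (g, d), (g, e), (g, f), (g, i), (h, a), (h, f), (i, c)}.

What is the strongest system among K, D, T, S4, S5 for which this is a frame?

Serial (axiom D): yes — every world has a successor (e.g. a R b).
Reflexive (axiom T): no — a is not related to itself.
Transitive (axiom 4): no — a R b and b R i, but not a R i.
Euclidean (axiom 5): no — a R d and a R e, but not d R e.
So F validates K, D; T would additionally require R to be reflexive. The strongest is D.

D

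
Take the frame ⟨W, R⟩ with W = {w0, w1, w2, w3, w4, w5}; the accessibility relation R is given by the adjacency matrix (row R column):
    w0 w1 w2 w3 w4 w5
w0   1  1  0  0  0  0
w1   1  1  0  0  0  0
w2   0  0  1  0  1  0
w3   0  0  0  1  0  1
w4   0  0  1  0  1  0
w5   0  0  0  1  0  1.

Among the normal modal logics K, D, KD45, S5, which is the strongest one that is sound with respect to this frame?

Serial (axiom D): yes — every world has a successor (e.g. w0 R w0).
Euclidean (axiom 5): yes — any two successors of a common world are R-related.
Transitive (axiom 4): yes — every two-step R-path is closed by a direct edge.
Reflexive (axiom T): yes — every world is R-related to itself.
So F validates K, D, KD45, S5. The strongest is S5.

S5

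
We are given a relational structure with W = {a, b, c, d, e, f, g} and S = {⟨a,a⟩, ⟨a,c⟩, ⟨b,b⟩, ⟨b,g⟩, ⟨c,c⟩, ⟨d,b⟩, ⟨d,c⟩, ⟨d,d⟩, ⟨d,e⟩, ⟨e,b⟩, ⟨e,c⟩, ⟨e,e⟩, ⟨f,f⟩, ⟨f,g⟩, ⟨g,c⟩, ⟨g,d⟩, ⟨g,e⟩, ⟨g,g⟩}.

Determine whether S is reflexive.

Yes

Reflexive: yes — every world is S-related to itself.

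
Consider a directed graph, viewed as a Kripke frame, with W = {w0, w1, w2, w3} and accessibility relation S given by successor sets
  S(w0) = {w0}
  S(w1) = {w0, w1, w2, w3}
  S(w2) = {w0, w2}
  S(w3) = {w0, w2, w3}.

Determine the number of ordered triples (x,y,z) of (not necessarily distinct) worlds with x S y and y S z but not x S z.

0

S is transitive; there are no such tuples.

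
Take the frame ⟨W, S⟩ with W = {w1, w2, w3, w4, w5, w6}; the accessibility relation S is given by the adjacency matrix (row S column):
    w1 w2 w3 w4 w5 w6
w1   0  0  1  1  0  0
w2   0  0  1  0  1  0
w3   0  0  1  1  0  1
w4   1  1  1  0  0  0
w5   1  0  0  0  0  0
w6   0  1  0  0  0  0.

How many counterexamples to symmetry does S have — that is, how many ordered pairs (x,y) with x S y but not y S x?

Enumerating: (w1,w3), (w2,w3), (w2,w5), (w3,w6), (w4,w2), (w5,w1), (w6,w2).

7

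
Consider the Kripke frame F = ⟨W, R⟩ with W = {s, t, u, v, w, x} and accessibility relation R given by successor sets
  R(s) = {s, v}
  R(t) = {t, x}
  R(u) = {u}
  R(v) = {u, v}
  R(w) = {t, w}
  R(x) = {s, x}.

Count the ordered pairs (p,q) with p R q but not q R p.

5

Enumerating: (s,v), (t,x), (v,u), (w,t), (x,s).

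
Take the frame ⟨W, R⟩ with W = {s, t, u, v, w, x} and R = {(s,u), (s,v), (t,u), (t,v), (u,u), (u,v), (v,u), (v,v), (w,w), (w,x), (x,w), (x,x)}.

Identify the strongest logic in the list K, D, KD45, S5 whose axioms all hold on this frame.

Serial (axiom D): yes — every world has a successor (e.g. s R u).
Euclidean (axiom 5): yes — any two successors of a common world are R-related.
Transitive (axiom 4): yes — every two-step R-path is closed by a direct edge.
Reflexive (axiom T): no — s is not related to itself.
So F validates K, D, KD45; S5 would additionally require R to be reflexive. The strongest is KD45.

KD45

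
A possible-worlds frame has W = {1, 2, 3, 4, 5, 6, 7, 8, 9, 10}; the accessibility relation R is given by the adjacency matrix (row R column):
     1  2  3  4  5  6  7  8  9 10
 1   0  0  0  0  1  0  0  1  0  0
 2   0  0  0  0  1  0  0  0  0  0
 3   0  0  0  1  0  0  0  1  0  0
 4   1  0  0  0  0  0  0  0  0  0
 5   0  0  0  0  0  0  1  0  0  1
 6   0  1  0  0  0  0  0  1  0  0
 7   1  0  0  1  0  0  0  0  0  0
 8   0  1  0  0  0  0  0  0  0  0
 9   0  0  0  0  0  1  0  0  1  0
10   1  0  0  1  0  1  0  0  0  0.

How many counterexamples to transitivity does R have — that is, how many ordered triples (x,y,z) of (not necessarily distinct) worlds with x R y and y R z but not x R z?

24

Enumerating: (1,5,10), (1,5,7), (1,8,2), (10,1,5), (10,1,8), (10,6,2), (10,6,8), (2,5,10), (2,5,7), (3,4,1), (3,8,2), (4,1,5), … and 12 more.
Total: 24.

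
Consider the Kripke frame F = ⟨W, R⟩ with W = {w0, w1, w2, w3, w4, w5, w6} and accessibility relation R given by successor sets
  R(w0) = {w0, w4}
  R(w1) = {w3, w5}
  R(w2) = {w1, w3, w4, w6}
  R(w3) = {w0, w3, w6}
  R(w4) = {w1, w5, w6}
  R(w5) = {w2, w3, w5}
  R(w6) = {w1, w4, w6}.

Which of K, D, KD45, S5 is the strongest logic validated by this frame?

D

Serial (axiom D): yes — every world has a successor (e.g. w0 R w0).
Euclidean (axiom 5): no — w1 R w3 and w1 R w5, but not w3 R w5.
Transitive (axiom 4): no — w0 R w4 and w4 R w1, but not w0 R w1.
Reflexive (axiom T): no — w1 is not related to itself.
So F validates K, D; KD45 would additionally require R to be Euclidean and transitive. The strongest is D.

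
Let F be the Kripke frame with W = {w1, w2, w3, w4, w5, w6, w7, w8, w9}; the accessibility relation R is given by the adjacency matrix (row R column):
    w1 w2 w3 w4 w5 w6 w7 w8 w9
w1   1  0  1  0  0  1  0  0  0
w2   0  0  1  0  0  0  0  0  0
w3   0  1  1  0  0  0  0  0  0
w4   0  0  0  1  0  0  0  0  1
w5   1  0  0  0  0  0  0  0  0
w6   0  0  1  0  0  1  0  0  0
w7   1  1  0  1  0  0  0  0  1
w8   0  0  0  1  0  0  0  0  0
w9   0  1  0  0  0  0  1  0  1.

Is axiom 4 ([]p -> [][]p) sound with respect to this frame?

No

By correspondence theory, 4 is valid on a frame iff R is transitive.
Transitive: no — w1 R w3 and w3 R w2, but not w1 R w2.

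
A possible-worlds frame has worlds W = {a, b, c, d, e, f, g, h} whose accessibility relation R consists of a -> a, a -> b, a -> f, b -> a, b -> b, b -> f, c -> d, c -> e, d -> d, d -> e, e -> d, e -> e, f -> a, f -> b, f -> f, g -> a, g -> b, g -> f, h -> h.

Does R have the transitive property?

Transitive: yes — every two-step R-path is closed by a direct edge.

Yes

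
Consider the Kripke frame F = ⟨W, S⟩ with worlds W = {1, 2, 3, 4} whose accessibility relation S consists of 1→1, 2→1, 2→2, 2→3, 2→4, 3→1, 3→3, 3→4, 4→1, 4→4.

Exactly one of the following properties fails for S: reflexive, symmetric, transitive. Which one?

Reflexive: yes — every world is S-related to itself.
Symmetric: no — 2 S 1 but not 1 S 2.
Transitive: yes — every two-step S-path is closed by a direct edge.
Only symmetric fails.

symmetric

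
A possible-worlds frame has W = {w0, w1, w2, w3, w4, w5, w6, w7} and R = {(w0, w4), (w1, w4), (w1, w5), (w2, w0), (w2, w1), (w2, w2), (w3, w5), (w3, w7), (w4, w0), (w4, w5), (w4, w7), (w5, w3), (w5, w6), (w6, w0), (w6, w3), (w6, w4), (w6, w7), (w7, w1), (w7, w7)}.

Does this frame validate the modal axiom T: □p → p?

No

By correspondence theory, T is valid on a frame iff R is reflexive.
Reflexive: no — w0 is not related to itself.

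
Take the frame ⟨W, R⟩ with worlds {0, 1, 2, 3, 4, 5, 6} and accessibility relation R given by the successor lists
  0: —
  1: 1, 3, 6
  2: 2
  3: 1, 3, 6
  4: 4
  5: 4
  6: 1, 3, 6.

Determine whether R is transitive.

Transitive: yes — every two-step R-path is closed by a direct edge.

Yes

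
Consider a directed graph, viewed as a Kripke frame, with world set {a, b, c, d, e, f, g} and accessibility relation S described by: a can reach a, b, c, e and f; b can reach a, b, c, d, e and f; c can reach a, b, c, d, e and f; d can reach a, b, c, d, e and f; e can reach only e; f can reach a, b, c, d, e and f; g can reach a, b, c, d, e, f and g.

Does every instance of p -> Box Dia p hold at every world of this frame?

The schema B characterises exactly the symmetric frames.
Symmetric: no — a S e but not e S a.

No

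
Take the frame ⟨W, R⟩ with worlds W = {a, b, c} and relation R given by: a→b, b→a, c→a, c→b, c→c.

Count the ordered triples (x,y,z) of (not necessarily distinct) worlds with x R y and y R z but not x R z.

Enumerating: (a,b,a), (b,a,b).

2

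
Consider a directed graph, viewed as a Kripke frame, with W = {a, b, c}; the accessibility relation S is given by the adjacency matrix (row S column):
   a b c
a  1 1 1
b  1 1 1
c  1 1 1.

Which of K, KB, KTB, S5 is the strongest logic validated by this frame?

Symmetric (axiom B): yes — every pair in S has its reverse in S.
Reflexive (axiom T): yes — every world is S-related to itself.
Euclidean (axiom 5): yes — any two successors of a common world are S-related.
So F validates K, KB, KTB, S5. The strongest is S5.

S5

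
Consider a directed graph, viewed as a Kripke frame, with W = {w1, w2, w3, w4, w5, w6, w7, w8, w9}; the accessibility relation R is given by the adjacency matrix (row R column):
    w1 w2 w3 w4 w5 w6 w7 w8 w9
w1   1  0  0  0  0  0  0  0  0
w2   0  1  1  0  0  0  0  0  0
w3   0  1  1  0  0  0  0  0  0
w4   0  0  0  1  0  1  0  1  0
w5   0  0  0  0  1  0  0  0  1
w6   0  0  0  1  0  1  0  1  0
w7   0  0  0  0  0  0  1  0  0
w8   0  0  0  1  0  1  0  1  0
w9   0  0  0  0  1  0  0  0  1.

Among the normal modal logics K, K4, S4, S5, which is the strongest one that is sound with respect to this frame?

S5

Transitive (axiom 4): yes — every two-step R-path is closed by a direct edge.
Reflexive (axiom T): yes — every world is R-related to itself.
Euclidean (axiom 5): yes — any two successors of a common world are R-related.
So F validates K, K4, S4, S5. The strongest is S5.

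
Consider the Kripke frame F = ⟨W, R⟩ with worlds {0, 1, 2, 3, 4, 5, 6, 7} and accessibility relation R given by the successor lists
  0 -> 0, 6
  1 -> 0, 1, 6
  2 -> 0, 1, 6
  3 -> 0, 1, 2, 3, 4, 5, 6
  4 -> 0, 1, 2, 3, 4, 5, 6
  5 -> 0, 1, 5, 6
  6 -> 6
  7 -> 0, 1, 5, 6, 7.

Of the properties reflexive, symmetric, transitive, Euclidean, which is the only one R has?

transitive

Reflexive: no — 2 is not related to itself.
Symmetric: no — 0 R 6 but not 6 R 0.
Transitive: yes — every two-step R-path is closed by a direct edge.
Euclidean: no — 1 R 6 and 1 R 0, but not 6 R 0.
Only transitive holds.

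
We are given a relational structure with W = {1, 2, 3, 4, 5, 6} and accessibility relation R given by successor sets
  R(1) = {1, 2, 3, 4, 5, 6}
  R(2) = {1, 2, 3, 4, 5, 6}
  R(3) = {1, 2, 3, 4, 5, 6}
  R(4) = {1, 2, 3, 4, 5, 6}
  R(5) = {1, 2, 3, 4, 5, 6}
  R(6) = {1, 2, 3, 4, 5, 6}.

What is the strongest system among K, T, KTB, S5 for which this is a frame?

S5

Reflexive (axiom T): yes — every world is R-related to itself.
Symmetric (axiom B): yes — every pair in R has its reverse in R.
Euclidean (axiom 5): yes — any two successors of a common world are R-related.
So F validates K, T, KTB, S5. The strongest is S5.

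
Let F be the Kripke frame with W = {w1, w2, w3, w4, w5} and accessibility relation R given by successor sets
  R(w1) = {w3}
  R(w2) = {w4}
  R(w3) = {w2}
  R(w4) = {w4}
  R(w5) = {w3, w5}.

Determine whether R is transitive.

No

Transitive: no — w1 R w3 and w3 R w2, but not w1 R w2.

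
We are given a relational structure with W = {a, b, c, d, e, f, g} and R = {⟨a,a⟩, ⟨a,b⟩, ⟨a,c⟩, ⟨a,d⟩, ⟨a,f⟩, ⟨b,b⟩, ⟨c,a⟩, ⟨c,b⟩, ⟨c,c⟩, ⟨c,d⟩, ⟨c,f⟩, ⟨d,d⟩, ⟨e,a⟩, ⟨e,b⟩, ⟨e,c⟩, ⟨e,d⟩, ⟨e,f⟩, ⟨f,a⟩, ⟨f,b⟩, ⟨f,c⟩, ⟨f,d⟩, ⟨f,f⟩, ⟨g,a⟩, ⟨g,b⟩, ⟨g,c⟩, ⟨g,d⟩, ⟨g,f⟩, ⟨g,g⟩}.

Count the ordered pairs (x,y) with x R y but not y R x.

Enumerating: (a,b), (a,d), (c,b), (c,d), (e,a), (e,b), (e,c), (e,d), (e,f), (f,b), (f,d), (g,a), (g,b), (g,c), (g,d), (g,f).

16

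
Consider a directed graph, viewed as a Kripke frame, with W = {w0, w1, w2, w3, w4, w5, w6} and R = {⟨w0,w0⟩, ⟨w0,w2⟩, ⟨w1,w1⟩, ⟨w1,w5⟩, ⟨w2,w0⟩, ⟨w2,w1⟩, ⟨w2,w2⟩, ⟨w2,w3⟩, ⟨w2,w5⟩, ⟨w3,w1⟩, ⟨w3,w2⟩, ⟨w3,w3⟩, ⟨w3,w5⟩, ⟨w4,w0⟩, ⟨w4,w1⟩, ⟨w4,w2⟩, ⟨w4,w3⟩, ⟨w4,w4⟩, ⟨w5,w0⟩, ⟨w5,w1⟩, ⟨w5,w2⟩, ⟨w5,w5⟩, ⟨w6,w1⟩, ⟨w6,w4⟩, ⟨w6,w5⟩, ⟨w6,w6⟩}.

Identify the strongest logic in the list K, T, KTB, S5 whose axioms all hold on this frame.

T

Reflexive (axiom T): yes — every world is R-related to itself.
Symmetric (axiom B): no — w2 R w1 but not w1 R w2.
Euclidean (axiom 5): no — w2 R w0 and w2 R w1, but not w0 R w1.
So F validates K, T; KTB would additionally require R to be symmetric. The strongest is T.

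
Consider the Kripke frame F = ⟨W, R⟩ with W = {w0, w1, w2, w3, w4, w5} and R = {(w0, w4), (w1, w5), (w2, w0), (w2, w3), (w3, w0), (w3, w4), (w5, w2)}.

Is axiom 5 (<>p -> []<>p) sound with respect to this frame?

Axiom 5 corresponds to the accessibility relation being Euclidean.
Euclidean: no — w2 R w0 and w2 R w3, but not w0 R w3.

No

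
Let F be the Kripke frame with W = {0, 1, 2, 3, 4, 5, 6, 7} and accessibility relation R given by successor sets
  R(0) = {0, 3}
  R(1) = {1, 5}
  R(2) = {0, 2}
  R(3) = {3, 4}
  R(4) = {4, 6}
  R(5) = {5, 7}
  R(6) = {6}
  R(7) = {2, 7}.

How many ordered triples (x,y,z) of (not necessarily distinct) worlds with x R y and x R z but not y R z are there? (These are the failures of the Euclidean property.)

7

Enumerating: (0,3,0), (1,5,1), (2,0,2), (3,4,3), (4,6,4), (5,7,5), (7,2,7).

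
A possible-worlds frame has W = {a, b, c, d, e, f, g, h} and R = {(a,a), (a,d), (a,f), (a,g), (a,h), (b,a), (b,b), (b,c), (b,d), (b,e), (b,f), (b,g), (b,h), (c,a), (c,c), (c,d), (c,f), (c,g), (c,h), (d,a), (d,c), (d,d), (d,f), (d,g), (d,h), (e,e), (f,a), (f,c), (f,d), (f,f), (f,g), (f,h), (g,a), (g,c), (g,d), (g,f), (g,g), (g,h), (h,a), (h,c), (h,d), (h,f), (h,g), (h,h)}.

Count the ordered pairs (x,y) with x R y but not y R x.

8

Enumerating: (b,a), (b,c), (b,d), (b,e), (b,f), (b,g), (b,h), (c,a).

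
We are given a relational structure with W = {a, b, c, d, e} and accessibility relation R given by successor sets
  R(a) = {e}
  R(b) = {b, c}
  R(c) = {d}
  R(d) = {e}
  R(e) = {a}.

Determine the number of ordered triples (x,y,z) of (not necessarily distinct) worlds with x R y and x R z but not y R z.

6

Enumerating: (a,e,e), (b,c,b), (b,c,c), (c,d,d), (d,e,e), (e,a,a).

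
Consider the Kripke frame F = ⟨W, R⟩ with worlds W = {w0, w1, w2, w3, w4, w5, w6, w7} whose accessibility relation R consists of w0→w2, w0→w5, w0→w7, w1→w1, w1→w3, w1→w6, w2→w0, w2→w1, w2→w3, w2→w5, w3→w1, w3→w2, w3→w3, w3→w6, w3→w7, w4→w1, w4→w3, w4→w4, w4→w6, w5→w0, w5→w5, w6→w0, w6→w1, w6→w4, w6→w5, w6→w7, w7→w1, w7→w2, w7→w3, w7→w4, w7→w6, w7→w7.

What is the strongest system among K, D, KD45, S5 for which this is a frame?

Serial (axiom D): yes — every world has a successor (e.g. w0 R w2).
Euclidean (axiom 5): no — w0 R w2 and w0 R w7, but not w2 R w7.
Transitive (axiom 4): no — w0 R w2 and w2 R w1, but not w0 R w1.
Reflexive (axiom T): no — w0 is not related to itself.
So F validates K, D; KD45 would additionally require R to be Euclidean and transitive. The strongest is D.

D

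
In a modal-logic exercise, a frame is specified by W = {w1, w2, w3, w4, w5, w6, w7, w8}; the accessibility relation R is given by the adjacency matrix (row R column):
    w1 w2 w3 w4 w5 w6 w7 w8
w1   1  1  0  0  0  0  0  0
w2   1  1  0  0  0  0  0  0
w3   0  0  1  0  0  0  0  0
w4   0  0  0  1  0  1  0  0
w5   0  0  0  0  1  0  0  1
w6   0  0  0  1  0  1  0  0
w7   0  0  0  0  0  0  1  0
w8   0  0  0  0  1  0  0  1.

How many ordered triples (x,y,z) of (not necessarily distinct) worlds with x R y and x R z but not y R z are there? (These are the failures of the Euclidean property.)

R is Euclidean; there are no such tuples.

0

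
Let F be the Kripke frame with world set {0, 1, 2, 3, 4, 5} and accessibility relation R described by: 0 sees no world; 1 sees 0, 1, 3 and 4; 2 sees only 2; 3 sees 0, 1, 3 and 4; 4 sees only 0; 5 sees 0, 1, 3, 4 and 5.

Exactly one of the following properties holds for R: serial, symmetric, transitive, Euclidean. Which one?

Serial: no — 0 has no R-successor.
Symmetric: no — 1 R 0 but not 0 R 1.
Transitive: yes — every two-step R-path is closed by a direct edge.
Euclidean: no — 1 R 0 and 1 R 3, but not 0 R 3.
Only transitive holds.

transitive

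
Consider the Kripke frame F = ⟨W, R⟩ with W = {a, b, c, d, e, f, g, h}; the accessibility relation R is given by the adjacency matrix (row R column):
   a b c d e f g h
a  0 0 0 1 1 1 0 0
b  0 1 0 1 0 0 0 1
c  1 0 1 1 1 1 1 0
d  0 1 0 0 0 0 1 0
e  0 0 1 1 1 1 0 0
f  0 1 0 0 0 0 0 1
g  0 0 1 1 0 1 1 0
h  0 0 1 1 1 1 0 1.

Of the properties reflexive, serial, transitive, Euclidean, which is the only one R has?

Reflexive: no — a is not related to itself.
Serial: yes — every world has a successor (e.g. a R d).
Transitive: no — a R d and d R b, but not a R b.
Euclidean: no — a R d and a R e, but not d R e.
Only serial holds.

serial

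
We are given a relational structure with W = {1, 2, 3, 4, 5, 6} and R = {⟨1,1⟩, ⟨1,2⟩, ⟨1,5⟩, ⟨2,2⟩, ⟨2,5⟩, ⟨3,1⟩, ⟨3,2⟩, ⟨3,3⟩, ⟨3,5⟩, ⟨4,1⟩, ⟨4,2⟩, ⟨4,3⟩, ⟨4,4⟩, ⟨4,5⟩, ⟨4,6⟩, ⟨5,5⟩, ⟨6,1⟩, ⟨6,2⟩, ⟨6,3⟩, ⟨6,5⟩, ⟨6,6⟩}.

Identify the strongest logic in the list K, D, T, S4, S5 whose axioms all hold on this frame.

Serial (axiom D): yes — every world has a successor (e.g. 1 R 1).
Reflexive (axiom T): yes — every world is R-related to itself.
Transitive (axiom 4): yes — every two-step R-path is closed by a direct edge.
Euclidean (axiom 5): no — 1 R 5 and 1 R 2, but not 5 R 2.
So F validates K, D, T, S4; S5 would additionally require R to be Euclidean. The strongest is S4.

S4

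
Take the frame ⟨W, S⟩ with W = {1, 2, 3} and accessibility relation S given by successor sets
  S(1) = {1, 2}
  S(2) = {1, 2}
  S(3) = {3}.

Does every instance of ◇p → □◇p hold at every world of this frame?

The schema 5 characterises exactly the Euclidean frames.
Euclidean: yes — any two successors of a common world are S-related.

Yes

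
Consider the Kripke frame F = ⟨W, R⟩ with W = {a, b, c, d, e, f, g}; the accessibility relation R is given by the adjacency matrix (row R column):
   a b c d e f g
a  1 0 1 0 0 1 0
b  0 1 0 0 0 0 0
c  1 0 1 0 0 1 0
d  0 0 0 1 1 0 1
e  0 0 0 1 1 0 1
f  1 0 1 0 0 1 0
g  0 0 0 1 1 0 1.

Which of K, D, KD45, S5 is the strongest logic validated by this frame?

Serial (axiom D): yes — every world has a successor (e.g. a R a).
Euclidean (axiom 5): yes — any two successors of a common world are R-related.
Transitive (axiom 4): yes — every two-step R-path is closed by a direct edge.
Reflexive (axiom T): yes — every world is R-related to itself.
So F validates K, D, KD45, S5. The strongest is S5.

S5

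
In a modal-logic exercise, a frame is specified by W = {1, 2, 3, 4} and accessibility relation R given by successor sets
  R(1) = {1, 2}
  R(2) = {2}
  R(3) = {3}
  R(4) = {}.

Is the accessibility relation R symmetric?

No

Symmetric: no — 1 R 2 but not 2 R 1.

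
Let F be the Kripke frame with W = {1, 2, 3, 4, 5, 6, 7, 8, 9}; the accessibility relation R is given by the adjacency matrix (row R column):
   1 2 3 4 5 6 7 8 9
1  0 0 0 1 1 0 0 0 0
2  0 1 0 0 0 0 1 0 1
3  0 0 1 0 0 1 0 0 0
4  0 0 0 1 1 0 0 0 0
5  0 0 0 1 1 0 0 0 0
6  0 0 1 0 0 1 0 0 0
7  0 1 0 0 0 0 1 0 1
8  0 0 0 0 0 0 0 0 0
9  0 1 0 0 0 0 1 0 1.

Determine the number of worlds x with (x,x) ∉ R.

Enumerating: 1, 8.

2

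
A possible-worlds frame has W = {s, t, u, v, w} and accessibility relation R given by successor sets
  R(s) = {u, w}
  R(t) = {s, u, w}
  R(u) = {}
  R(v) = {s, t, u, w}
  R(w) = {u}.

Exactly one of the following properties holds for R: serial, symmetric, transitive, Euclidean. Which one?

Serial: no — u has no R-successor.
Symmetric: no — s R u but not u R s.
Transitive: yes — every two-step R-path is closed by a direct edge.
Euclidean: no — s R u and s R w, but not u R w.
Only transitive holds.

transitive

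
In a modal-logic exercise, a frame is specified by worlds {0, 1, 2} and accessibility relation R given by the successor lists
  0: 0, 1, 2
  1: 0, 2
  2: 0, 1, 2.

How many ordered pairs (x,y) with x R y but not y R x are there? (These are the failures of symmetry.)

0

R is symmetric; there are no such tuples.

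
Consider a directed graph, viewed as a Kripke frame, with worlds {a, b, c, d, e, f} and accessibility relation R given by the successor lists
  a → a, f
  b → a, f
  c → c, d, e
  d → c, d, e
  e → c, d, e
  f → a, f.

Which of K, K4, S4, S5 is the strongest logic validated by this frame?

Transitive (axiom 4): yes — every two-step R-path is closed by a direct edge.
Reflexive (axiom T): no — b is not related to itself.
Euclidean (axiom 5): yes — any two successors of a common world are R-related.
So F validates K, K4; S4 would additionally require R to be reflexive. The strongest is K4.

K4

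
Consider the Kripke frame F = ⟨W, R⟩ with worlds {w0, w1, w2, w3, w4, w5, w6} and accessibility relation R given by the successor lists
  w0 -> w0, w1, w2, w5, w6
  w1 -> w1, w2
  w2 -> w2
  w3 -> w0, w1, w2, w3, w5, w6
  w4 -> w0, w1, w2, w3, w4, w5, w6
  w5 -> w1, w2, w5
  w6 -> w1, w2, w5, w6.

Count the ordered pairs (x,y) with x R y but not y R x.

Enumerating: (w0,w1), (w0,w2), (w0,w5), (w0,w6), (w1,w2), (w3,w0), (w3,w1), (w3,w2), (w3,w5), (w3,w6), (w4,w0), (w4,w1), … and 9 more.
Total: 21.

21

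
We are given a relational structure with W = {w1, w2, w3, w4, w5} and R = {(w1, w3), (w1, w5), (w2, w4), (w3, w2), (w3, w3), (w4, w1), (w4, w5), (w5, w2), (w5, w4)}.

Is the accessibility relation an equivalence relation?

Reflexive: no — w1 is not related to itself.
Symmetric: no — w1 R w3 but not w3 R w1.
Transitive: no — w1 R w3 and w3 R w2, but not w1 R w2.
So R is not an equivalence relation.

No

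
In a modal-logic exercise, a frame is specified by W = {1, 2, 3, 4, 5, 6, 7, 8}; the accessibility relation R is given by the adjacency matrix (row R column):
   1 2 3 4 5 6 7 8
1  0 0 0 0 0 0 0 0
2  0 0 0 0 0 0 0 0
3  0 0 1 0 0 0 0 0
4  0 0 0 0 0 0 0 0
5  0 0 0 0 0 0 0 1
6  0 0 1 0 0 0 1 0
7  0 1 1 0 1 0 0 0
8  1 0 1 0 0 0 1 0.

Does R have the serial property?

No

Serial: no — 1 has no R-successor.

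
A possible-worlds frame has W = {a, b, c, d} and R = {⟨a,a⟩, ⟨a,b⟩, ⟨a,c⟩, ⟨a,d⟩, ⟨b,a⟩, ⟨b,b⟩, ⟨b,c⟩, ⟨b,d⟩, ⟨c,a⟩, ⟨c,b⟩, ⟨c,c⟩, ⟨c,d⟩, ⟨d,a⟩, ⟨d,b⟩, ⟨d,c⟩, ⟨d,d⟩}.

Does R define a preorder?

Yes

Reflexive: yes — every world is R-related to itself.
Transitive: yes — every two-step R-path is closed by a direct edge.
So R is a preorder.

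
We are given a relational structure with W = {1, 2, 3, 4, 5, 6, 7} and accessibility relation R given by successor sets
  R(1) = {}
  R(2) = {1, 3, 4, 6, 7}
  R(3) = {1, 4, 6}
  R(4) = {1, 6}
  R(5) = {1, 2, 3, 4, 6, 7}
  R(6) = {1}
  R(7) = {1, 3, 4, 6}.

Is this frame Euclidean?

No

Euclidean: no — 2 R 1 and 2 R 3, but not 1 R 3.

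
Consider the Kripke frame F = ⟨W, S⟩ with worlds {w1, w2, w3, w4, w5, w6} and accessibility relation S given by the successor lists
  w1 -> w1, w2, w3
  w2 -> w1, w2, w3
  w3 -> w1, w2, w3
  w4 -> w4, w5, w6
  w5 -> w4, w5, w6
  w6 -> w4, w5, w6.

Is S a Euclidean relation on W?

Euclidean: yes — any two successors of a common world are S-related.

Yes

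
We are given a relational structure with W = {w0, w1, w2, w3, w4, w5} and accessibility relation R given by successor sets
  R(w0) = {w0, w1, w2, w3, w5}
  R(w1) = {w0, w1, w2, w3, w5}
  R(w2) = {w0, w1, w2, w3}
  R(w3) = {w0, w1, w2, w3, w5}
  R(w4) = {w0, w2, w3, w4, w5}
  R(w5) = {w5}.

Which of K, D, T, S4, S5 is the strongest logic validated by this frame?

T

Serial (axiom D): yes — every world has a successor (e.g. w0 R w0).
Reflexive (axiom T): yes — every world is R-related to itself.
Transitive (axiom 4): no — w2 R w0 and w0 R w5, but not w2 R w5.
Euclidean (axiom 5): no — w0 R w2 and w0 R w5, but not w2 R w5.
So F validates K, D, T; S4 would additionally require R to be transitive. The strongest is T.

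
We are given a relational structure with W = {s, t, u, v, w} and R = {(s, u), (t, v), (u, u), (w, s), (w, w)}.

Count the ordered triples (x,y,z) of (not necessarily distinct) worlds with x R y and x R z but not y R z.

3

Enumerating: (t,v,v), (w,s,s), (w,s,w).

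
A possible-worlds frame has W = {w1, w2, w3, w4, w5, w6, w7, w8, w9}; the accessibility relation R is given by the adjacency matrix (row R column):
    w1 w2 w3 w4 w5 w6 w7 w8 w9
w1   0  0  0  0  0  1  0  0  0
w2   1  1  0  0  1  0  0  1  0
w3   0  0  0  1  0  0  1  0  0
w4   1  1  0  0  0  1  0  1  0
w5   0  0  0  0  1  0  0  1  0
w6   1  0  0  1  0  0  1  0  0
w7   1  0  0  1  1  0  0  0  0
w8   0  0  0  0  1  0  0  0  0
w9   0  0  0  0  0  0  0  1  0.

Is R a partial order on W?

Reflexive: no — w1 is not related to itself.
Transitive: no — w1 R w6 and w6 R w4, but not w1 R w4.
Antisymmetric: no — w1 R w6 and w6 R w1 with w1 ≠ w6.
So R is not a partial order.

No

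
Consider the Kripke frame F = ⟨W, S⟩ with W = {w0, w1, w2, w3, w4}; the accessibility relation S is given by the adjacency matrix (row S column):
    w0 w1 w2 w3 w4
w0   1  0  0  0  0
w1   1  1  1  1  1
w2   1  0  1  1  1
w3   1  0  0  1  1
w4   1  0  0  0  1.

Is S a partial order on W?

Reflexive: yes — every world is S-related to itself.
Transitive: yes — every two-step S-path is closed by a direct edge.
Antisymmetric: yes — no distinct pair is related both ways.
So S is a partial order.

Yes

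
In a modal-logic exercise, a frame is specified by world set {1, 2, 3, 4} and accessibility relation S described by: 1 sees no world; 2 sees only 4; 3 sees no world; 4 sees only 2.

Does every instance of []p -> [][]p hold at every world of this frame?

The schema 4 characterises exactly the transitive frames.
Transitive: no — 2 S 4 and 4 S 2, but not 2 S 2.

No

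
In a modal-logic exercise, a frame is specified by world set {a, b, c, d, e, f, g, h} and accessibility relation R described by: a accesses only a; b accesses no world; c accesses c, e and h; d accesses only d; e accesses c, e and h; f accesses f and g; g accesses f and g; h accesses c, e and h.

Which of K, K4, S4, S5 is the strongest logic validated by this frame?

Transitive (axiom 4): yes — every two-step R-path is closed by a direct edge.
Reflexive (axiom T): no — b is not related to itself.
Euclidean (axiom 5): yes — any two successors of a common world are R-related.
So F validates K, K4; S4 would additionally require R to be reflexive. The strongest is K4.

K4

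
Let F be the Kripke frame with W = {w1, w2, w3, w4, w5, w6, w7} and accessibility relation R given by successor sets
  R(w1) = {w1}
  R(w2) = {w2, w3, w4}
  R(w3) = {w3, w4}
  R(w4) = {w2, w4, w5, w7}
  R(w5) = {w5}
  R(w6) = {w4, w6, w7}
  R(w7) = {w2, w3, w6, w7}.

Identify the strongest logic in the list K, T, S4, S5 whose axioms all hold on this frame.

Reflexive (axiom T): yes — every world is R-related to itself.
Transitive (axiom 4): no — w2 R w4 and w4 R w5, but not w2 R w5.
Euclidean (axiom 5): no — w2 R w4 and w2 R w3, but not w4 R w3.
So F validates K, T; S4 would additionally require R to be transitive. The strongest is T.

T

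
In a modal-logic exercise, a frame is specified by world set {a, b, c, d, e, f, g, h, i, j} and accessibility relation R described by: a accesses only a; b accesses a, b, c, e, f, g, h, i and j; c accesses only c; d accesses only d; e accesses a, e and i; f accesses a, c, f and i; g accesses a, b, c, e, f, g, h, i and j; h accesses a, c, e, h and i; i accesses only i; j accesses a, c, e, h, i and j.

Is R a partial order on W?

Reflexive: yes — every world is R-related to itself.
Transitive: yes — every two-step R-path is closed by a direct edge.
Antisymmetric: no — b R g and g R b with b ≠ g.
So R is not a partial order.

No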